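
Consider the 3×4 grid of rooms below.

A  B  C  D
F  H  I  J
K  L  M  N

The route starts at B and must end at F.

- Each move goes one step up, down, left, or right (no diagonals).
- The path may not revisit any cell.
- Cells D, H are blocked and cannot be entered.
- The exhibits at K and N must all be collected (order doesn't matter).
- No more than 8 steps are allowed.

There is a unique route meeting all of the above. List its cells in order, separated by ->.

B -> C -> I -> J -> N -> M -> L -> K -> F

Any route must reach K and N and still end at F within 8 moves, so the order of the required stops is forced.
Route from B: right to C, down to I, right to J, down to N, 3× left (reaching K), up to F — 8 moves in all.
Check: all required cells visited; 8 ≤ 8 moves.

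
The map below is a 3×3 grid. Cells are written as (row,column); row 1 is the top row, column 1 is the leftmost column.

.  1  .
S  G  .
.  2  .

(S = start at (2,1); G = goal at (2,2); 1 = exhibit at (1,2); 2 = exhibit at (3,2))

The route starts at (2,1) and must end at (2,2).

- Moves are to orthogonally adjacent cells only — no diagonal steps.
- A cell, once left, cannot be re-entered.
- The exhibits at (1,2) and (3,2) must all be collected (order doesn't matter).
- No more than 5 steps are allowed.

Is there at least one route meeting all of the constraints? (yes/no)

Exhausting the options from (2,1), every branch either would have to re-enter a cell already used, runs past the 5-move limit, or reaches the goal with a constraint still unmet.

no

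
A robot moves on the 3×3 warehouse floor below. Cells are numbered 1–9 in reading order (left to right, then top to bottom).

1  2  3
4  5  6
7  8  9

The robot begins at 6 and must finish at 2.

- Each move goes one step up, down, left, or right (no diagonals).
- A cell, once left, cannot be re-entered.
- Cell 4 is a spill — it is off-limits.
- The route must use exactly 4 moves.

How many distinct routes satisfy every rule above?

Need simple routes of exactly 4 moves from 6 to 2 (Manhattan distance 2, so 1 moves are spent on a detour and 1 undoing it).
Enumerating: 6 9 8 5 2.
That gives 1 route.

1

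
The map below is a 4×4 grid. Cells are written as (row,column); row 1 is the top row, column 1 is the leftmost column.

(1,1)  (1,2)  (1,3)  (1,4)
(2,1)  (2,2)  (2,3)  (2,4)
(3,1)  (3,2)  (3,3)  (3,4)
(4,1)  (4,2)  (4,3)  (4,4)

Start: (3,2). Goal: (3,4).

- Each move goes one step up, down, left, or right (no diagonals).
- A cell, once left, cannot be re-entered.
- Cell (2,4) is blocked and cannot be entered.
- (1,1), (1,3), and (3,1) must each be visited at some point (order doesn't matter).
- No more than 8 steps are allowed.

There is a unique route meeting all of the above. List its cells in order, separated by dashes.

(3,2) - (3,1) - (2,1) - (1,1) - (1,2) - (1,3) - (2,3) - (3,3) - (3,4)

The budget equals the shortest possible length, so every move has to be on a shortest route through the required cells.
Route from (3,2): left to (3,1), 2× up (reaching (1,1)), 2× right (reaching (1,3)), 2× down (reaching (3,3)), right to (3,4) — 8 moves in all.
Check: all required cells visited; 8 ≤ 8 moves.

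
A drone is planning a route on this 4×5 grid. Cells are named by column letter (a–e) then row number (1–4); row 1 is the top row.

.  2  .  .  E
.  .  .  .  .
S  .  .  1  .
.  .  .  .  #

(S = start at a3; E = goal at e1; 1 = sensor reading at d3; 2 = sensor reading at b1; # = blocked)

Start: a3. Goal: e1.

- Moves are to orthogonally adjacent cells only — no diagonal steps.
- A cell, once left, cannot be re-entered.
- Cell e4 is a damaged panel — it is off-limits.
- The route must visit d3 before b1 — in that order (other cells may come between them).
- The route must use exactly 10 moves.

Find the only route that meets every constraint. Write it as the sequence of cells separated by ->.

The waypoints must appear in the order d3, b1, with no cell reused.
Route from a3: 3× right (reaching d3), up to d2, 2× left (reaching b2), up to b1, 3× right (reaching e1) — 10 moves in all.
Check: order respected (1 at step 3, 2 at step 7); 10 moves as required.

a3 -> b3 -> c3 -> d3 -> d2 -> c2 -> b2 -> b1 -> c1 -> d1 -> e1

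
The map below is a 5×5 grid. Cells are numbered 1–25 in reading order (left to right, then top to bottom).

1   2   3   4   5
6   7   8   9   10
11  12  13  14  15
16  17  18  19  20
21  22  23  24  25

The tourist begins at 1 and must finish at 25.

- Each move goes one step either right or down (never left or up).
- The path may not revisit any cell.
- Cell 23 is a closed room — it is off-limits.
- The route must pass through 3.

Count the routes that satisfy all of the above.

14

A right/down-only route from 1 to 25 makes exactly 4 down-moves and 4 right-moves in some order.
With no other constraints that would be C(8,4) = 70 routes.
Split at 3 and multiply the segment counts (each segment already excludes blocked cells): 1→3: 1; 3→25: 14; product = 14.
That gives 14 routes.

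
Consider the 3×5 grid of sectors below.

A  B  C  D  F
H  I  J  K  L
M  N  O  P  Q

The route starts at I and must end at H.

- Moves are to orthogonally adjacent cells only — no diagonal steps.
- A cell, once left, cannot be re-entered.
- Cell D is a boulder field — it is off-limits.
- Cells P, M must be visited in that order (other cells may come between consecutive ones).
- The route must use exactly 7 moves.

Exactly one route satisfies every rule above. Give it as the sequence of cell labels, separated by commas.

The waypoints must appear in the order P, M, with no cell reused.
Route from I: right 2 to K, down 1 to P, left 3 to M, up 1 to H — 7 moves in all.
Check: order respected (P at step 3, M at step 6); 7 moves as required.

I, J, K, P, O, N, M, H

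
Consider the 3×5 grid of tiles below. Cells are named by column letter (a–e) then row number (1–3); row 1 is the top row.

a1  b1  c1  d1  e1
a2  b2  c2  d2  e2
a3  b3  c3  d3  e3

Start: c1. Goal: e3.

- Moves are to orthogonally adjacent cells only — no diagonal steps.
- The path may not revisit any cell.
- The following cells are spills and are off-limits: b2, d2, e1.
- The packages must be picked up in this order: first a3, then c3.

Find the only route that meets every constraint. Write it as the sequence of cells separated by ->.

The waypoints must appear in the order a3, c3, with no cell reused.
Route from c1: left 2 to a1, down 2 to a3, right 4 to e3 — 8 moves in all.
Check: order respected (a3 at step 4, c3 at step 6).

c1 -> b1 -> a1 -> a2 -> a3 -> b3 -> c3 -> d3 -> e3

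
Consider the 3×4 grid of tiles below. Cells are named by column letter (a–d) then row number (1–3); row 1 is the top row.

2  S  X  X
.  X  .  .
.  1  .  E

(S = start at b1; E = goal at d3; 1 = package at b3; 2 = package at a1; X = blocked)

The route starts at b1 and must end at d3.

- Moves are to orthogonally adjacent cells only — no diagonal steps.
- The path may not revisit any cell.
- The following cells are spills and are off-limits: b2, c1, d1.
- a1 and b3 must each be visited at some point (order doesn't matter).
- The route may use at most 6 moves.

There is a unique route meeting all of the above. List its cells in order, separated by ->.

The 6-move cap with required stops at a1, b3 leaves no slack for detours.
Route from b1: left 1 to a1, down 2 to a3, right 3 to d3 — 6 moves in all.
Check: all required cells visited; 6 ≤ 6 moves.

b1 -> a1 -> a2 -> a3 -> b3 -> c3 -> d3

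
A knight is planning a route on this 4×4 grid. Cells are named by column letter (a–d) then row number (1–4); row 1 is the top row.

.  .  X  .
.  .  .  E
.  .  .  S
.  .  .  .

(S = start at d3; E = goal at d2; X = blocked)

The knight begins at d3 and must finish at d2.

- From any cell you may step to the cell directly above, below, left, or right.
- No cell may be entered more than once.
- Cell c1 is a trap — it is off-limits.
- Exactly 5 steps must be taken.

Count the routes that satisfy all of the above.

2

Need simple routes of exactly 5 moves from d3 to d2 (Manhattan distance 1, so 2 moves are spent on a detour and 2 undoing it).
Enumerating: d3 d4 c4 c3 c2 d2 | d3 c3 b3 b2 c2 d2.
That gives 2 routes.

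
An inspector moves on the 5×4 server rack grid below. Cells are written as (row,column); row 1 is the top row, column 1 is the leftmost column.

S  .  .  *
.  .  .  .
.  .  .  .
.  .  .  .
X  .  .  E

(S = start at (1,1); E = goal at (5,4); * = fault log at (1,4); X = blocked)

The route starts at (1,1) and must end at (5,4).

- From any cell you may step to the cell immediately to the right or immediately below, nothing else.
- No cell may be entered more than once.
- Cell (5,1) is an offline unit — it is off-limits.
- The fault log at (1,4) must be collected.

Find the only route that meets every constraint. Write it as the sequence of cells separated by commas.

(1,1), (1,2), (1,3), (1,4), (2,4), (3,4), (4,4), (5,4)

Moves only go right or down, so the column and row indices never decrease.
Route from (1,1): 3× right (reaching (1,4)), 4× down (reaching (5,4)) — 7 moves in all.
Check: all required cells visited.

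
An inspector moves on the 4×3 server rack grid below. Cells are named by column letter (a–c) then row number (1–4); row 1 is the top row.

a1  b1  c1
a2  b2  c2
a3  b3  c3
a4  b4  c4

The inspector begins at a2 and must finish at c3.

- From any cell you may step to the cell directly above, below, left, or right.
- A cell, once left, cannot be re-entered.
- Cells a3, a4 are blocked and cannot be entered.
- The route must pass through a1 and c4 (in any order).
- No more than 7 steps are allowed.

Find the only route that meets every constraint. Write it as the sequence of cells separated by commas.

a2, a1, b1, b2, b3, b4, c4, c3

Any route must reach a1 and c4 and still end at c3 within 7 moves, so the order of the required stops is forced.
Route from a2: up 1 to a1, right 1 to b1, down 3 to b4, right 1 to c4, up 1 to c3 — 7 moves in all.
Check: all required cells visited; 7 ≤ 7 moves.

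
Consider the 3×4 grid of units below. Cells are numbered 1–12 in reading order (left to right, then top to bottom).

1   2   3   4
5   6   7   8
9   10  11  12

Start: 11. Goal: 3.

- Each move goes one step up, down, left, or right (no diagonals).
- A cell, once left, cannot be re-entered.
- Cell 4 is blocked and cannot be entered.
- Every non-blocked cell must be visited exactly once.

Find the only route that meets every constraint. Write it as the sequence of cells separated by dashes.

11 - 12 - 8 - 7 - 6 - 10 - 9 - 5 - 1 - 2 - 3

Need to visit all 11 open cells exactly once, starting at 11 and ending at 3.
Cell 1 has only two open neighbours (5 and 2), so the path must pass straight through it: one of those is the cell it's entered from and the other is where it exits.
Route from 11: right to 12, up to 8, 2× left (reaching 6), down to 10, left to 9, 2× up (reaching 1), 2× right (reaching 3) — 10 moves in all.
Check: all 11 open cells covered.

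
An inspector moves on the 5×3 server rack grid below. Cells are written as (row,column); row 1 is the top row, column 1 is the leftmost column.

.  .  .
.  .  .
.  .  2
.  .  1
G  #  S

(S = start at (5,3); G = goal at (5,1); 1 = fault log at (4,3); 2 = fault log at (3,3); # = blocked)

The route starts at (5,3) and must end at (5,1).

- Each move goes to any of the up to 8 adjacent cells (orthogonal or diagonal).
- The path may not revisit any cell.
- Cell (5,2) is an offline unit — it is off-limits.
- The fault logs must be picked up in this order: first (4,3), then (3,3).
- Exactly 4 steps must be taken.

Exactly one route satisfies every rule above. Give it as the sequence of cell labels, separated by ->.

The waypoints must appear in the order (4,3), (3,3), with no cell reused.
Route from (5,3): up 2 to (3,3), down-left 2 to (5,1) — 4 moves in all.
Check: order respected (1 at step 1, 2 at step 2); 4 moves as required.

(5,3) -> (4,3) -> (3,3) -> (4,2) -> (5,1)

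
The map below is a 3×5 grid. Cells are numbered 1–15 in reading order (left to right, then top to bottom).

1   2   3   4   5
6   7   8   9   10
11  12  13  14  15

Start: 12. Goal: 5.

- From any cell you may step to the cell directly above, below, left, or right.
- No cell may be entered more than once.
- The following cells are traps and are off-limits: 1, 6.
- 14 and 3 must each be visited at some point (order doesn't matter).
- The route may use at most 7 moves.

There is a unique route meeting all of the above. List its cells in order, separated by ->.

The budget equals the shortest possible length, so every move has to be on a shortest route through the required cells.
Route from 12: right 2 to 14, up 1 to 9, left 1 to 8, up 1 to 3, right 2 to 5 — 7 moves in all.
Check: all required cells visited; 7 ≤ 7 moves.

12 -> 13 -> 14 -> 9 -> 8 -> 3 -> 4 -> 5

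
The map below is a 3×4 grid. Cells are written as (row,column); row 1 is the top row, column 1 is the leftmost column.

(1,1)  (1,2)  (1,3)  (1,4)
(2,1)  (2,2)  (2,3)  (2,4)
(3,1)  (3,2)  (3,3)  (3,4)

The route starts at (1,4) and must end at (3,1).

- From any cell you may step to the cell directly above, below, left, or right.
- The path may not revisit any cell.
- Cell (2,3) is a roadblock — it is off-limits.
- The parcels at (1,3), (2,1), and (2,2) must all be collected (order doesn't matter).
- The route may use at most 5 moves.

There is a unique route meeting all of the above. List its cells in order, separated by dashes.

The budget equals the shortest possible length, so every move has to be on a shortest route through the required cells.
Route from (1,4): left 2 to (1,2), down 1 to (2,2), left 1 to (2,1), down 1 to (3,1) — 5 moves in all.
Check: all required cells visited; 5 ≤ 5 moves.

(1,4) - (1,3) - (1,2) - (2,2) - (2,1) - (3,1)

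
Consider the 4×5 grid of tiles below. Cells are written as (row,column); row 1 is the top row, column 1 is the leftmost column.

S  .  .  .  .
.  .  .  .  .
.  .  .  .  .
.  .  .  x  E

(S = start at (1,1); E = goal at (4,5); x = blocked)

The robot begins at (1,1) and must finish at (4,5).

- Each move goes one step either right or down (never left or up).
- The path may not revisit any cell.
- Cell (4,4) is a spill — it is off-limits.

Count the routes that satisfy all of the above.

15

A right/down-only route from (1,1) to (4,5) makes exactly 3 down-moves and 4 right-moves in some order.
With no other constraints that would be C(7,3) = 35 routes.
Subtract routes through each blocked cell (inclusion–exclusion for overlaps): − through (4,4): 20 → 15.
That gives 15 routes.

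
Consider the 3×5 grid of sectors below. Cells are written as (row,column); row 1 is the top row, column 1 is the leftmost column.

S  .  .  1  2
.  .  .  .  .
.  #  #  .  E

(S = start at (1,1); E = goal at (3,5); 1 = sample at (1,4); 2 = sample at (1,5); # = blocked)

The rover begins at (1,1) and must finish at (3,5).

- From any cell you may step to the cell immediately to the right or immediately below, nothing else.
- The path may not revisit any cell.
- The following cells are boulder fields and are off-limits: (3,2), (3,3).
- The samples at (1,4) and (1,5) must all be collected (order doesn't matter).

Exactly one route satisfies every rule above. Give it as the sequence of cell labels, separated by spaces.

(1,1) (1,2) (1,3) (1,4) (1,5) (2,5) (3,5)

Moves only go right or down, so the column and row indices never decrease.
Route from (1,1): 4× right (reaching (1,5)), 2× down (reaching (3,5)) — 6 moves in all.
Check: all required cells visited.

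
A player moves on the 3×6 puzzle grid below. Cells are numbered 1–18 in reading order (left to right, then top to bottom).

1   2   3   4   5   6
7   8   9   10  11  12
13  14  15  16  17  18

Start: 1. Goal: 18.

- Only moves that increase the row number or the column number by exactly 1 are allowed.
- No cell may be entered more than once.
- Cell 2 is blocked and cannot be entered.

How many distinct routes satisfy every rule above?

6

A right/down-only route from 1 to 18 makes exactly 2 down-moves and 5 right-moves in some order.
With no other constraints that would be C(7,2) = 21 routes.
Subtract routes through each blocked cell (inclusion–exclusion for overlaps): − through 2: 15 → 6.
That gives 6 routes.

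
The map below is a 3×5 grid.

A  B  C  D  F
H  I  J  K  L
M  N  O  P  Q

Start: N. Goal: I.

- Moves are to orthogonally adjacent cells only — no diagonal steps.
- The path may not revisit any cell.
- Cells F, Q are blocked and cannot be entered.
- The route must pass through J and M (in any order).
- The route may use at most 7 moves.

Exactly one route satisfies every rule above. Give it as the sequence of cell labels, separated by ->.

N -> M -> H -> A -> B -> C -> J -> I

Any route must reach J and M and still end at I within 7 moves, so the order of the required stops is forced.
Route from N: left to M, 2× up (reaching A), 2× right (reaching C), down to J, left to I — 7 moves in all.
Check: all required cells visited; 7 ≤ 7 moves.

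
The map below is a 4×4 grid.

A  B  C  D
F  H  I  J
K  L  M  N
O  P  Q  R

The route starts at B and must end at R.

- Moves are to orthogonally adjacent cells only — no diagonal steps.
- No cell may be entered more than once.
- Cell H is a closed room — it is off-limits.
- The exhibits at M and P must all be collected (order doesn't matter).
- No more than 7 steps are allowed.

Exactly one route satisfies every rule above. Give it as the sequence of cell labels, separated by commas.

The budget equals the shortest possible length, so every move has to be on a shortest route through the required cells.
Route from B: right 1 to C, down 2 to M, left 1 to L, down 1 to P, right 2 to R — 7 moves in all.
Check: all required cells visited; 7 ≤ 7 moves.

B, C, I, M, L, P, Q, R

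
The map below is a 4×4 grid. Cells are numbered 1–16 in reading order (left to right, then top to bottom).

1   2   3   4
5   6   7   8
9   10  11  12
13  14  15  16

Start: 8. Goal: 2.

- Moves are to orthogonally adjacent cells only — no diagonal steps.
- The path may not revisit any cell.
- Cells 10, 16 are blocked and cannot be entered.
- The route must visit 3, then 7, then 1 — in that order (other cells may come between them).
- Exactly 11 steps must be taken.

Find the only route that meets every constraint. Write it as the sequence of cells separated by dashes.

8 - 4 - 3 - 7 - 11 - 15 - 14 - 13 - 9 - 5 - 1 - 2

The waypoints must appear in the order 3, 7, 1, with no cell reused.
Route from 8: up to 4, left to 3, 3× down (reaching 15), 2× left (reaching 13), 3× up (reaching 1), right to 2 — 11 moves in all.
Check: order respected (3 at step 2, 7 at step 3, 1 at step 10); 11 moves as required.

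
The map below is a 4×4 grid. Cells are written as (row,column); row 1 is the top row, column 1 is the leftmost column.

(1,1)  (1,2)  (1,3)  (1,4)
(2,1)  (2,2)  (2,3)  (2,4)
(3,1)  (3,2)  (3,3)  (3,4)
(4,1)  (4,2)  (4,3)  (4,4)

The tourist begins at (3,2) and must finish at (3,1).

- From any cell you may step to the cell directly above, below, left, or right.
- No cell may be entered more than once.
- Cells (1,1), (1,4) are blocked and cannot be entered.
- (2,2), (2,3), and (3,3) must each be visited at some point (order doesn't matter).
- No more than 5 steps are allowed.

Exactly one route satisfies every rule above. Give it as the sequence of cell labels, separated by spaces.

The budget equals the shortest possible length, so every move has to be on a shortest route through the required cells.
Route from (3,2): right 1 to (3,3), up 1 to (2,3), left 2 to (2,1), down 1 to (3,1) — 5 moves in all.
Check: all required cells visited; 5 ≤ 5 moves.

(3,2) (3,3) (2,3) (2,2) (2,1) (3,1)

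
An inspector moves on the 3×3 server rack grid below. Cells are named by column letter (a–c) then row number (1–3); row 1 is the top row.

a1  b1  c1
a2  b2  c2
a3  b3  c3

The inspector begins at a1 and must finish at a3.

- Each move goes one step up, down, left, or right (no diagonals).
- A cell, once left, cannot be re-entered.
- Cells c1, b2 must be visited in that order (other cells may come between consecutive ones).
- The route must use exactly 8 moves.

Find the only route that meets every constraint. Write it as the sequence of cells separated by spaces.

The waypoints must appear in the order c1, b2, with no cell reused.
Route from a1: 2× right (reaching c1), 2× down (reaching c3), left to b3, up to b2, left to a2, down to a3 — 8 moves in all.
Check: order respected (c1 at step 2, b2 at step 6); 8 moves as required.

a1 b1 c1 c2 c3 b3 b2 a2 a3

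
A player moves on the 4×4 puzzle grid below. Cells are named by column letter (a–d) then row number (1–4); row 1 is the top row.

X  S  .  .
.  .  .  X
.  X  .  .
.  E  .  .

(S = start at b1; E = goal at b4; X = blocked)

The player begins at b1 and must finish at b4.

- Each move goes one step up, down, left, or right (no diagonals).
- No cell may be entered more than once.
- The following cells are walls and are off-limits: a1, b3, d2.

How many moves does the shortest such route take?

The Manhattan distance from b1 to b4 is |1−4| + |2−2| = 3, so at least 3 moves are needed.
That bound ignores the blocked cells. Measuring each leg by the fewest moves that actually steer around them (b1→b4: 5) raises the lower bound to 5.
A route of 5 moves exists: b1 → b2 → a2 → a3 → a4 → b4.
Since 5 matches that lower bound, it is optimal.

5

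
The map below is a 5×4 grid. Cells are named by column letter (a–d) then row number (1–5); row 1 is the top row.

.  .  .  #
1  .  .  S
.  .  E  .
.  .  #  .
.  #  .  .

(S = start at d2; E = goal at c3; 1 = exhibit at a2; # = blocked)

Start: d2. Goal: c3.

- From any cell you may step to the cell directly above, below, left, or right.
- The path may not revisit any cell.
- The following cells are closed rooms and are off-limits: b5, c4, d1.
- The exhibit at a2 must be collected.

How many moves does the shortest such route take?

6

Any route passes through a2 somewhere between d2 and c3. Summing Manhattan distances along the two legs (d2 → a2 → c3) gives a lower bound of 3 + 3 = 6 moves.
A route of 6 moves achieves this: d2 → c2 → b2 → a2 → a3 → b3 → c3.
Since 6 matches the lower bound, it is optimal.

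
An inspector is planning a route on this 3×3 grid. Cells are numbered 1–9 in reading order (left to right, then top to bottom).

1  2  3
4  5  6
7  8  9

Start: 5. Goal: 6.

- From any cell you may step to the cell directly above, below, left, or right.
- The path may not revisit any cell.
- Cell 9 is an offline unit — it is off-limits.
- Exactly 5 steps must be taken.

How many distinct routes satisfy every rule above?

Need simple routes of exactly 5 moves from 5 to 6 (Manhattan distance 1, so 2 moves are spent on a detour and 2 undoing it).
Enumerating: 5 4 1 2 3 6.
That gives 1 route.

1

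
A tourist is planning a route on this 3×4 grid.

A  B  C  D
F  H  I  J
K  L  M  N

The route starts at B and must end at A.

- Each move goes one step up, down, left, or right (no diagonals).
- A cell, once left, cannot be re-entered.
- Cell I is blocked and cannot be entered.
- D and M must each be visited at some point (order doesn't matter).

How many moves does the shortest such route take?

9

Any route passes through D and M in some order between B and A. Summing Manhattan distances along each leg and taking the cheapest ordering (B → D → M → A) gives a lower bound of 2 + 3 + 4 = 9 moves.
A route of 9 moves achieves this: B → C → D → J → N → M → L → H → F → A.
Since 9 matches the lower bound, it is optimal.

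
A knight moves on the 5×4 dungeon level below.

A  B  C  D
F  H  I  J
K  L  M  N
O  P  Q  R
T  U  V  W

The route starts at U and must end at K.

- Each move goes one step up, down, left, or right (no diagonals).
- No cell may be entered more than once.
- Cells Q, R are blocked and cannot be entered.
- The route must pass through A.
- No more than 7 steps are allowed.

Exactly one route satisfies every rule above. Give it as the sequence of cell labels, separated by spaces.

Any route must reach A and still end at K within 7 moves, so the order of the required stops is forced.
Route from U: up 4 to B, left 1 to A, down 2 to K — 7 moves in all.
Check: all required cells visited; 7 ≤ 7 moves.

U P L H B A F K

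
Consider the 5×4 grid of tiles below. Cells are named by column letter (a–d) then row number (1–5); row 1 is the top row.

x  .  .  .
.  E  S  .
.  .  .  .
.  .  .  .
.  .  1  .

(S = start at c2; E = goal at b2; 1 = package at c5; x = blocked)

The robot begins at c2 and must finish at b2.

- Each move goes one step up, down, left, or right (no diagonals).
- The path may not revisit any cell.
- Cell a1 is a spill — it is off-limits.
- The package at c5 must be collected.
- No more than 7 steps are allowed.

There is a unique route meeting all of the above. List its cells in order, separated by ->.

The budget equals the shortest possible length, so every move has to be on a shortest route through the required cells.
Route from c2: down 3 to c5, left 1 to b5, up 3 to b2 — 7 moves in all.
Check: all required cells visited; 7 ≤ 7 moves.

c2 -> c3 -> c4 -> c5 -> b5 -> b4 -> b3 -> b2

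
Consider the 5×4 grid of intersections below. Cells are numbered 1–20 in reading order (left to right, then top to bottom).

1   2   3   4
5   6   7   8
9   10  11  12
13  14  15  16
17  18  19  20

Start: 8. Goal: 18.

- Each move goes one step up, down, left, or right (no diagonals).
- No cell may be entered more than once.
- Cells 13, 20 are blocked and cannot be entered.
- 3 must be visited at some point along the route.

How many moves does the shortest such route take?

Any route passes through 3 somewhere between 8 and 18. Summing Manhattan distances along the two legs (8 → 3 → 18) gives a lower bound of 2 + 5 = 7 moves.
A route of 7 moves achieves this: 8 → 4 → 3 → 7 → 11 → 15 → 19 → 18.
Since 7 matches the lower bound, it is optimal.

7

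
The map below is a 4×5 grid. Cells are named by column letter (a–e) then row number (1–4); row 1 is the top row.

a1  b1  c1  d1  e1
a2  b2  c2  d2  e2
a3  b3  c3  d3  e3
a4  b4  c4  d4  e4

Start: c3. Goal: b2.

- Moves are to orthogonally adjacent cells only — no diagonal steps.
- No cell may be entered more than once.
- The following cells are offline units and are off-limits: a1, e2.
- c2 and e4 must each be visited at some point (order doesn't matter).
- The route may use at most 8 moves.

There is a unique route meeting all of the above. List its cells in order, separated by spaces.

The 8-move cap with required stops at c2, e4 leaves no slack for detours.
Route from c3: down to c4, 2× right (reaching e4), up to e3, left to d3, up to d2, 2× left (reaching b2) — 8 moves in all.
Check: all required cells visited; 8 ≤ 8 moves.

c3 c4 d4 e4 e3 d3 d2 c2 b2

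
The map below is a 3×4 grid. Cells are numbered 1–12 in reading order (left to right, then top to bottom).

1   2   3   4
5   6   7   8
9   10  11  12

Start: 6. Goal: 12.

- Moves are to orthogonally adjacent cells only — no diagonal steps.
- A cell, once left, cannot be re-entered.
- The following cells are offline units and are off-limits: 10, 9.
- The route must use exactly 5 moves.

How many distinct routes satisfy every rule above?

4

Need simple routes of exactly 5 moves from 6 to 12 (Manhattan distance 3, so 1 moves are spent on a detour and 1 undoing it).
Enumerating: 6 2 3 7 11 12 | 6 2 3 7 8 12 | 6 2 3 4 8 12 | 6 7 3 4 8 12.
That gives 4 routes.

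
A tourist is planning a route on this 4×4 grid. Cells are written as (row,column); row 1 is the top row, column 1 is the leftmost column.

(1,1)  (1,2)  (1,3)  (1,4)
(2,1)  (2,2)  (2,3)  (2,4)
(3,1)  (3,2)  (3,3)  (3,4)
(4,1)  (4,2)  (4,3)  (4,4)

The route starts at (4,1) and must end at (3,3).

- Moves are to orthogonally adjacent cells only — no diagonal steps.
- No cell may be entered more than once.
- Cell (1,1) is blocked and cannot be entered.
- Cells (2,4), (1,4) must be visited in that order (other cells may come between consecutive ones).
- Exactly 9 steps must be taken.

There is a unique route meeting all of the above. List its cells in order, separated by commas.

(4,1), (4,2), (4,3), (4,4), (3,4), (2,4), (1,4), (1,3), (2,3), (3,3)

The waypoints must appear in the order (2,4), (1,4), with no cell reused.
Route from (4,1): 3× right (reaching (4,4)), 3× up (reaching (1,4)), left to (1,3), 2× down (reaching (3,3)) — 9 moves in all.
Check: order respected ((2,4) at step 5, (1,4) at step 6); 9 moves as required.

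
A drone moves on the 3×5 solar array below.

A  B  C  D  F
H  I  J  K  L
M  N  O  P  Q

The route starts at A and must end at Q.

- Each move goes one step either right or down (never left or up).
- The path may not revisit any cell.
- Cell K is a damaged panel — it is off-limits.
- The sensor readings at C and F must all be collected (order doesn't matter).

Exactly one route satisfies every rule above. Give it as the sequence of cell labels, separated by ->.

A -> B -> C -> D -> F -> L -> Q

Moves only go right or down, so the column and row indices never decrease.
Route from A: 4× right (reaching F), 2× down (reaching Q) — 6 moves in all.
Check: all required cells visited.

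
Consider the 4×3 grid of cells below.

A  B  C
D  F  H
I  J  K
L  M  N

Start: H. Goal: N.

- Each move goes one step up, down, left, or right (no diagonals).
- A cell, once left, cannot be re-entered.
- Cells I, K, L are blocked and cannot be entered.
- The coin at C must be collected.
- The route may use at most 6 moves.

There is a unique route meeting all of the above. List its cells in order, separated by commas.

H, C, B, F, J, M, N

The budget equals the shortest possible length, so every move has to be on a shortest route through the required cells.
Route from H: up to C, left to B, 3× down (reaching M), right to N — 6 moves in all.
Check: all required cells visited; 6 ≤ 6 moves.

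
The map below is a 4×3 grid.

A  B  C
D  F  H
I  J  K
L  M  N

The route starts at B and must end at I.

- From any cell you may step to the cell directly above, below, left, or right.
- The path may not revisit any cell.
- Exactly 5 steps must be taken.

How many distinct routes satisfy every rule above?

Need simple routes of exactly 5 moves from B to I (Manhattan distance 3, so 1 moves are spent on a detour and 1 undoing it).
Enumerating: B F J M L I | B F H K J I | B A D F J I | B C H K J I | B C H F J I | B C H F D I.
That gives 6 routes.

6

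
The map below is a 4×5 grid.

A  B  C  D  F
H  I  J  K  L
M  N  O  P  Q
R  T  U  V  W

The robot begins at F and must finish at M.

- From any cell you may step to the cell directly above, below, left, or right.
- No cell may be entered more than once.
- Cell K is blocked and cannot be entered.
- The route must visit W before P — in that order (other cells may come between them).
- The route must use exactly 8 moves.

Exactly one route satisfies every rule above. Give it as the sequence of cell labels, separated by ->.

The waypoints must appear in the order W, P, with no cell reused.
Route from F: down 3 to W, left 1 to V, up 1 to P, left 3 to M — 8 moves in all.
Check: order respected (W at step 3, P at step 5); 8 moves as required.

F -> L -> Q -> W -> V -> P -> O -> N -> M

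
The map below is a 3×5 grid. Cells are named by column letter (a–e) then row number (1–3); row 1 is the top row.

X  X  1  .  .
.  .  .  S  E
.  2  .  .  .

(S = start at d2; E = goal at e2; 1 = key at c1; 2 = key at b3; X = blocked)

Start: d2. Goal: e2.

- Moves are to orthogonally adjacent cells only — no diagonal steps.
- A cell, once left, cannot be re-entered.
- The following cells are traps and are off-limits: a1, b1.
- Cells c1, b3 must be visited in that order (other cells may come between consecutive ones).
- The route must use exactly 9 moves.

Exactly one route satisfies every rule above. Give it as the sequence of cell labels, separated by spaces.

The waypoints must appear in the order c1, b3, with no cell reused.
Route from d2: up 1 to d1, left 1 to c1, down 1 to c2, left 1 to b2, down 1 to b3, right 3 to e3, up 1 to e2 — 9 moves in all.
Check: order respected (1 at step 2, 2 at step 5); 9 moves as required.

d2 d1 c1 c2 b2 b3 c3 d3 e3 e2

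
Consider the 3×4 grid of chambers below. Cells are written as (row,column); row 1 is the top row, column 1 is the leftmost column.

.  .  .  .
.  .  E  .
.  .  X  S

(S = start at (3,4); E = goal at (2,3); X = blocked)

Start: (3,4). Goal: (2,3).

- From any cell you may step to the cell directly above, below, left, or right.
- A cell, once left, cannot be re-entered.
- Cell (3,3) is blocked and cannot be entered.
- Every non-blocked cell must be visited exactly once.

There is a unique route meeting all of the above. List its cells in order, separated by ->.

(3,4) -> (2,4) -> (1,4) -> (1,3) -> (1,2) -> (1,1) -> (2,1) -> (3,1) -> (3,2) -> (2,2) -> (2,3)

Need to visit all 11 open cells exactly once, starting at (3,4) and ending at (2,3).
Cell (1,1) has only two open neighbours ((2,1) and (1,2)), so the path must pass straight through it: one of those is the cell it's entered from and the other is where it exits.
Route from (3,4): 2× up (reaching (1,4)), 3× left (reaching (1,1)), 2× down (reaching (3,1)), right to (3,2), up to (2,2), right to (2,3) — 10 moves in all.
Check: all 11 open cells covered.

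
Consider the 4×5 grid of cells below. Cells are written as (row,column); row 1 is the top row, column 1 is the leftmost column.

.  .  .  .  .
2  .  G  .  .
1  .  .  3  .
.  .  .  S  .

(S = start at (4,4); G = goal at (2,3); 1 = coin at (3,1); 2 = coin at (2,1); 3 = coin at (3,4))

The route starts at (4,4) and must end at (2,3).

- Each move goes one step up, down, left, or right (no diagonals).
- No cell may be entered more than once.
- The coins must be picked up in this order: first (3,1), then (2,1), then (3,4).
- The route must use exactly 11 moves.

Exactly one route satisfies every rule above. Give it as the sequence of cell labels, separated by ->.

The waypoints must appear in the order (3,1), (2,1), (3,4), with no cell reused.
Route from (4,4): left 3 to (4,1), up 2 to (2,1), right 1 to (2,2), down 1 to (3,2), right 2 to (3,4), up 1 to (2,4), left 1 to (2,3) — 11 moves in all.
Check: order respected (1 at step 4, 2 at step 5, 3 at step 9); 11 moves as required.

(4,4) -> (4,3) -> (4,2) -> (4,1) -> (3,1) -> (2,1) -> (2,2) -> (3,2) -> (3,3) -> (3,4) -> (2,4) -> (2,3)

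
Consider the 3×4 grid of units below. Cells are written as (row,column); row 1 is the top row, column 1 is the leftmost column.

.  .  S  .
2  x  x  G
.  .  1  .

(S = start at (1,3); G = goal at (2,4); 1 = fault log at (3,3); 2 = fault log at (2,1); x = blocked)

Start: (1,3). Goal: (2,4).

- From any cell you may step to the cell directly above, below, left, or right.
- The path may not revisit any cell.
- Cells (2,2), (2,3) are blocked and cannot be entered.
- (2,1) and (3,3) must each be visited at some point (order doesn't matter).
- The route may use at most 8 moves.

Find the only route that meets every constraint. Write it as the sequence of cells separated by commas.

The budget equals the shortest possible length, so every move has to be on a shortest route through the required cells.
Route from (1,3): left 2 to (1,1), down 2 to (3,1), right 3 to (3,4), up 1 to (2,4) — 8 moves in all.
Check: all required cells visited; 8 ≤ 8 moves.

(1,3), (1,2), (1,1), (2,1), (3,1), (3,2), (3,3), (3,4), (2,4)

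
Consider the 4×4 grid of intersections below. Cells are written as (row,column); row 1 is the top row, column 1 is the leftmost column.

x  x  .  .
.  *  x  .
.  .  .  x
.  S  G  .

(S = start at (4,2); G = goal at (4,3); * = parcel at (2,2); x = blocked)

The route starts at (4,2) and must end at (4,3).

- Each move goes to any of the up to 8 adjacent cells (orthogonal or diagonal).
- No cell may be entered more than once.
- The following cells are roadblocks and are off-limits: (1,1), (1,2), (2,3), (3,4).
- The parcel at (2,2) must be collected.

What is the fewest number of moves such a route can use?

Any route passes through (2,2) somewhere between (4,2) and (4,3). Summing Chebyshev distances along the two legs ((4,2) → (2,2) → (4,3)) gives a lower bound of 2 + 2 = 4 moves.
A route of 4 moves achieves this: (4,2) → (3,1) → (2,2) → (3,2) → (4,3).
Since 4 matches the lower bound, it is optimal.

4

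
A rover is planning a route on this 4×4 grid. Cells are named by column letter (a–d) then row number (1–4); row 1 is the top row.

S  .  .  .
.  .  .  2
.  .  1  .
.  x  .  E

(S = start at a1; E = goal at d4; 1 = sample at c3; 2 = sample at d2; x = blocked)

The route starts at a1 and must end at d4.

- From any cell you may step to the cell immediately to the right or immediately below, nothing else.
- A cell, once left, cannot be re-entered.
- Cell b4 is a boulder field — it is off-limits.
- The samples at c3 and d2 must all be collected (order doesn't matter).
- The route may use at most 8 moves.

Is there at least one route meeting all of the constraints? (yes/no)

no

c3 is below but to the left of d2: going d2 → c3 would need a leftward move and c3 → d2 an upward move, so no right/down-only route can visit both required cells.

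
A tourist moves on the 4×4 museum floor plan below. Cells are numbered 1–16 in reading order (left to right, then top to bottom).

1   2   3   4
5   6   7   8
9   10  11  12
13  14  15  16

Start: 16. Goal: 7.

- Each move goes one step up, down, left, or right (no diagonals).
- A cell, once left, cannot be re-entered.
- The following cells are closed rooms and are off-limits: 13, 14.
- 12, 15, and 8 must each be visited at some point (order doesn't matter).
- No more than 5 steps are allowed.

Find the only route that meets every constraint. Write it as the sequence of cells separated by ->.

16 -> 15 -> 11 -> 12 -> 8 -> 7

Any route must reach 12, 15, and 8 and still end at 7 within 5 moves, so the order of the required stops is forced.
Route from 16: left 1 to 15, up 1 to 11, right 1 to 12, up 1 to 8, left 1 to 7 — 5 moves in all.
Check: all required cells visited; 5 ≤ 5 moves.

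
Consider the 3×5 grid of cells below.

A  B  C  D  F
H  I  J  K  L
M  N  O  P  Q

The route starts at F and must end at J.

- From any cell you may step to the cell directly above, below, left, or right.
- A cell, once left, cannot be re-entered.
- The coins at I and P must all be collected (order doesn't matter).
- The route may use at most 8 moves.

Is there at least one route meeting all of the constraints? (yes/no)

yes

One route that works: F → L → Q → P → O → N → I → J.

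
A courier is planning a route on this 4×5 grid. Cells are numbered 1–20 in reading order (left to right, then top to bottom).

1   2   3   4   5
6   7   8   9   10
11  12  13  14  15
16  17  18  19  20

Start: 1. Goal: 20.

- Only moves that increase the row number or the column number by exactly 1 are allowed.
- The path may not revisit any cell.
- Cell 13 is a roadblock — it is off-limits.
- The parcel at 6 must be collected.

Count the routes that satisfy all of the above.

A right/down-only route from 1 to 20 makes exactly 3 down-moves and 4 right-moves in some order.
With no other constraints that would be C(7,3) = 35 routes.
Split at 6 and multiply the segment counts (each segment already excludes blocked cells): 1→6: 1; 6→20: 6; product = 6.
That gives 6 routes.

6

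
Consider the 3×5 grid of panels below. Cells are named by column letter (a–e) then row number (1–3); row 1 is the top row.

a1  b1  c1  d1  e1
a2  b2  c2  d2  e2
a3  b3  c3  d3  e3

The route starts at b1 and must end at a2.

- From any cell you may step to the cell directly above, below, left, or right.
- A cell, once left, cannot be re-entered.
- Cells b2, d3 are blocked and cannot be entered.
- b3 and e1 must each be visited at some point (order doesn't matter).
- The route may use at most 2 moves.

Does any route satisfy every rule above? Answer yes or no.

Even ignoring the no-revisit rule, getting from b1 to a2, taking the cheapest ordering b1 → e1 → b3 → a2 needs at least 3 + 5 + 2 = 10 moves (Manhattan distance per leg), which exceeds the 2-move limit.

no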